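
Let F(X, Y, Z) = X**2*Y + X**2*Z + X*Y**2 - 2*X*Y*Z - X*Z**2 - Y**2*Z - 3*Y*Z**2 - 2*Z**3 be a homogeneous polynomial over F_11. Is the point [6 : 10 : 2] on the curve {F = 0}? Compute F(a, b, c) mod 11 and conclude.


F(6,10,2) ≡ 3 (mod 11); P is NOT on the curve.

Evaluate F(6, 10, 2) term-by-term (mod 11).
  X**2*Y ↦ 1·36·10·1 = 360
  X**2*Z ↦ 1·36·1·2 = 72
  X*Y**2 ↦ 1·6·100·1 = 600
  -2*X*Y*Z ↦ -2·6·10·2 = -240
  -X*Z**2 ↦ -1·6·1·4 = -24
  -Y**2*Z ↦ -1·1·100·2 = -200
  -3*Y*Z**2 ↦ -3·1·10·4 = -120
  -2*Z**3 ↦ -2·1·1·8 = -16
Sum: F(6, 10, 2) = (360) + (72) + (600) + (-240) + (-24) + (-200) + (-120) + (-16) = 432.
Reducing mod 11: 432 ≡ 3 (mod 11).
Since F(a, b, c) ≡ 3 ≠ 0 (mod 11), P does NOT lie on the curve.


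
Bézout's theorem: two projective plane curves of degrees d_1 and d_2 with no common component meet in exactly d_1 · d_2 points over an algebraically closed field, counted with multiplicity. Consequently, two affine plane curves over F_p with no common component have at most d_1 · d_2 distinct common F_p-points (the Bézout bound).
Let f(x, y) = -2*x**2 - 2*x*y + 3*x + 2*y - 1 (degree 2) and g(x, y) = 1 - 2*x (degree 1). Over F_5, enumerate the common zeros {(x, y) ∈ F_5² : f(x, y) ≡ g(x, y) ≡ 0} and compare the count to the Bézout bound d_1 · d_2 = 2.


Common zeros: {(3, 0)}; count = 1; Bézout bound = 2.

deg(f) = 2, deg(g) = 1, so Bézout bound = 2.
Scan x ∈ F_5. For each x, list the y ∈ F_5 with f(x, y) ≡ 0 and those with g(x, y) ≡ 0 (mod 5); the common zeros in that column are the intersection.
  x = 0: f ≡ 0 at y ∈ {3}; g ≡ 0 at y ∈ ∅; common: ∅.
  x = 1: f ≡ 0 at y ∈ {0, 1, 2, 3, 4}; g ≡ 0 at y ∈ ∅; common: ∅.
  x = 2: f ≡ 0 at y ∈ {1}; g ≡ 0 at y ∈ ∅; common: ∅.
  x = 3: f ≡ 0 at y ∈ {0}; g ≡ 0 at y ∈ {0, 1, 2, 3, 4}; common: {0}.
  x = 4: f ≡ 0 at y ∈ {4}; g ≡ 0 at y ∈ ∅; common: ∅.
Collecting: common zeros = {(3, 0)}, so the count is 1.
Comparison with the Bézout bound: 1 ≤ 2 = deg(f)·deg(g), as expected for curves with no common component (the affine F_5-count falls short of the bound because intersections may lie at infinity, over extension fields, or carry multiplicity).


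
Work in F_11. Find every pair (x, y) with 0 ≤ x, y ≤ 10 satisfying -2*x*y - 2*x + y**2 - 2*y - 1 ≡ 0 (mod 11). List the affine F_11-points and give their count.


Affine F_11-points: {(2, 8), (2, 9), (3, 3), (3, 5), (4, 4), (4, 6), (5, 0), (5, 1), (9, 2), (9, 7)}; count = 10.

For each of the 121 pairs (x, y) ∈ F_11², evaluate f(x, y) mod 11. Record the zeros.
  x = 0: [0↦10, 1↦9, 2↦10, 3↦2, 4↦7, 5↦3, 6↦1, 7↦1, 8↦3, 9↦7, 10↦2]  zeros at y ∈ ∅
  x = 1: [0↦8, 1↦5, 2↦4, 3↦5, 4↦8, 5↦2, 6↦9, 7↦7, 8↦7, 9↦9, 10↦2]  zeros at y ∈ ∅
  x = 2: [0↦6, 1↦1, 2↦9, 3↦8, 4↦9, 5↦1, 6↦6, 7↦2, 8↦0, 9↦0, 10↦2]  zeros at y ∈ {8, 9}
  x = 3: [0↦4, 1↦8, 2↦3, 3↦0, 4↦10, 5↦0, 6↦3, 7↦8, 8↦4, 9↦2, 10↦2]  zeros at y ∈ {3, 5}
  x = 4: [0↦2, 1↦4, 2↦8, 3↦3, 4↦0, 5↦10, 6↦0, 7↦3, 8↦8, 9↦4, 10↦2]  zeros at y ∈ {4, 6}
  x = 5: [0↦0, 1↦0, 2↦2, 3↦6, 4↦1, 5↦9, 6↦8, 7↦9, 8↦1, 9↦6, 10↦2]  zeros at y ∈ {0, 1}
  x = 6: [0↦9, 1↦7, 2↦7, 3↦9, 4↦2, 5↦8, 6↦5, 7↦4, 8↦5, 9↦8, 10↦2]  zeros at y ∈ ∅
  x = 7: [0↦7, 1↦3, 2↦1, 3↦1, 4↦3, 5↦7, 6↦2, 7↦10, 8↦9, 9↦10, 10↦2]  zeros at y ∈ ∅
  x = 8: [0↦5, 1↦10, 2↦6, 3↦4, 4↦4, 5↦6, 6↦10, 7↦5, 8↦2, 9↦1, 10↦2]  zeros at y ∈ ∅
  x = 9: [0↦3, 1↦6, 2↦0, 3↦7, 4↦5, 5↦5, 6↦7, 7↦0, 8↦6, 9↦3, 10↦2]  zeros at y ∈ {2, 7}
  x = 10: [0↦1, 1↦2, 2↦5, 3↦10, 4↦6, 5↦4, 6↦4, 7↦6, 8↦10, 9↦5, 10↦2]  zeros at y ∈ ∅
Collecting zeros: affine points = {(2, 8), (2, 9), (3, 3), (3, 5), (4, 4), (4, 6), (5, 0), (5, 1), (9, 2), (9, 7)}.
Total count |C(F_11)_aff| = 10.


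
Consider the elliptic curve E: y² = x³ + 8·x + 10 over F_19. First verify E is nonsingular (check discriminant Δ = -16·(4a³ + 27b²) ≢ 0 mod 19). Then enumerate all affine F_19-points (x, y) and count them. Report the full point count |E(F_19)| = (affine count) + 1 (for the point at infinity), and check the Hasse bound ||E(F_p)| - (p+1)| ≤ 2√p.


Affine points = {(1, 0), (3, 2), (3, 17), (4, 7), (4, 12), (5, 2), (5, 17), (8, 4), (8, 15), (10, 8), (10, 11), (11, 2), (11, 17), (14, 4), (14, 15), (15, 3), (15, 16), (16, 4), (16, 15), (17, 9), (17, 10), (18, 1), (18, 18)}; affine count = 23; |E(F_19)| = 24.

Discriminant check: Δ ∝ 4a³ + 27b² = 4·8³ + 27·10² = 4·512 + 27·100 ≡ 17 (mod 19). Nonzero ⇒ E is nonsingular.
For each x ∈ F_19, compute rhs = x³ + 8·x + 10 mod 19, then count y ∈ F_19 with y² ≡ rhs.
  x = 0: rhs = 10, matching y values: none (0 points).
  x = 1: rhs = 0, matching y values: 0 (1 points).
  x = 2: rhs = 15, matching y values: none (0 points).
  x = 3: rhs = 4, matching y values: 2, 17 (2 points).
  x = 4: rhs = 11, matching y values: 7, 12 (2 points).
  x = 5: rhs = 4, matching y values: 2, 17 (2 points).
  x = 6: rhs = 8, matching y values: none (0 points).
  x = 7: rhs = 10, matching y values: none (0 points).
  x = 8: rhs = 16, matching y values: 4, 15 (2 points).
  x = 9: rhs = 13, matching y values: none (0 points).
  x = 10: rhs = 7, matching y values: 8, 11 (2 points).
  x = 11: rhs = 4, matching y values: 2, 17 (2 points).
  x = 12: rhs = 10, matching y values: none (0 points).
  x = 13: rhs = 12, matching y values: none (0 points).
  x = 14: rhs = 16, matching y values: 4, 15 (2 points).
  x = 15: rhs = 9, matching y values: 3, 16 (2 points).
  x = 16: rhs = 16, matching y values: 4, 15 (2 points).
  x = 17: rhs = 5, matching y values: 9, 10 (2 points).
  x = 18: rhs = 1, matching y values: 1, 18 (2 points).
Total affine count: 23.
Full point count |E(F_19)| = 23 + 1 = 24.
Hasse bound: |24 − (19+1)| = |4| = 4 ≤ 2√19 ≈ 8.7178 ✓.


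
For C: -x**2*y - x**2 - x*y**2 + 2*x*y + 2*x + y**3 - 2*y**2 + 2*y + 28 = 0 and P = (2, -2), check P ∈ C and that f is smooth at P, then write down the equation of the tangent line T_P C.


Tangent line at P: -2*x + 30*y + 64 = 0.

Step 1: f(2, -2) = 0, so P lies on C.
Step 2: partial derivatives
  f_x(x, y) = -2*x*y - 2*x - y**2 + 2*y + 2, f_y(x, y) = -x**2 - 2*x*y + 2*x + 3*y**2 - 4*y + 2.
  f_x(P) = -2, f_y(P) = 30 (gradient nonzero, so P is smooth).
Step 3: tangent line at P: -2·(x − 2) + 30·(y − -2) = 0.
Expanding: -2*x + 30*y + 64 = 0.


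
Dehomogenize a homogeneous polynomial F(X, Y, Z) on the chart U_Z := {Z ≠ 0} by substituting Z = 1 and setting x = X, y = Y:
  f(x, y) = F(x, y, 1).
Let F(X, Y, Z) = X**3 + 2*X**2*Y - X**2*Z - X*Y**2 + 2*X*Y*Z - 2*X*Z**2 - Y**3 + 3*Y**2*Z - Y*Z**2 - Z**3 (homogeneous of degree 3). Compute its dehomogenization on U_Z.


f(x, y) = x**3 + 2*x**2*y - x**2 - x*y**2 + 2*x*y - 2*x - y**3 + 3*y**2 - y - 1

On U_Z we set Z = 1. Each monomial c·X^i·Y^j·Z^k in F becomes c·x^i·y^j·1^k = c·x^i·y^j.
Substituting Z = 1: F(X, Y, 1) = x**3 + 2*x**2*y - x**2 - x*y**2 + 2*x*y - 2*x - y**3 + 3*y**2 - y - 1.
Note: deg(f) ≤ deg(F) = 3; strict inequality happens when F is divisible by Z (lost terms).


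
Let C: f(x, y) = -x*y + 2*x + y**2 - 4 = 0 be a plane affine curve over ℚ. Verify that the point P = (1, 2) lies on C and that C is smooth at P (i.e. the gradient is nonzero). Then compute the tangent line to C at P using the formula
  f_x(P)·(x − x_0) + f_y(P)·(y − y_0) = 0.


Tangent line at P: 3*y - 6 = 0.

Step 1: f(1, 2) = 0, so P lies on C.
Step 2: partial derivatives
  f_x(x, y) = 2 - y, f_y(x, y) = -x + 2*y.
  f_x(P) = 0, f_y(P) = 3 (gradient nonzero, so P is smooth).
Step 3: tangent line at P: 0·(x − 1) + 3·(y − 2) = 0.
Expanding: 3*y - 6 = 0.


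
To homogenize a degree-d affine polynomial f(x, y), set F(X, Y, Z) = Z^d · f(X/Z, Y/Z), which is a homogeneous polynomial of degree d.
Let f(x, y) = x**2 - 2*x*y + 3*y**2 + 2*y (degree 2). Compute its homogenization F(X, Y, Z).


F(X, Y, Z) = X**2 - 2*X*Y + 3*Y**2 + 2*Y*Z

deg(f) = 2.
Substitute x = X/Z, y = Y/Z into f, then multiply by Z^2.
  monomial 1·x^2·y^0 ↦ 1·X^2·Y^0·Z^0.
  monomial -2·x^1·y^1 ↦ -2·X^1·Y^1·Z^0.
  monomial 3·x^0·y^2 ↦ 3·X^0·Y^2·Z^0.
  monomial 2·x^0·y^1 ↦ 2·X^0·Y^1·Z^1.
Collecting: F(X, Y, Z) = X**2 - 2*X*Y + 3*Y**2 + 2*Y*Z.


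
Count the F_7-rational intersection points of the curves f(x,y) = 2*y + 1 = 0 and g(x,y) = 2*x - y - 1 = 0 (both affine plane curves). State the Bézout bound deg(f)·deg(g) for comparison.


Common zeros: {(2, 3)}; count = 1; Bézout bound = 1.

deg(f) = 1, deg(g) = 1, so Bézout bound = 1.
Scan x ∈ F_7. For each x, list the y ∈ F_7 with f(x, y) ≡ 0 and those with g(x, y) ≡ 0 (mod 7); the common zeros in that column are the intersection.
  x = 0: f ≡ 0 at y ∈ {3}; g ≡ 0 at y ∈ {6}; common: ∅.
  x = 1: f ≡ 0 at y ∈ {3}; g ≡ 0 at y ∈ {1}; common: ∅.
  x = 2: f ≡ 0 at y ∈ {3}; g ≡ 0 at y ∈ {3}; common: {3}.
  x = 3: f ≡ 0 at y ∈ {3}; g ≡ 0 at y ∈ {5}; common: ∅.
  x = 4: f ≡ 0 at y ∈ {3}; g ≡ 0 at y ∈ {0}; common: ∅.
  x = 5: f ≡ 0 at y ∈ {3}; g ≡ 0 at y ∈ {2}; common: ∅.
  x = 6: f ≡ 0 at y ∈ {3}; g ≡ 0 at y ∈ {4}; common: ∅.
Collecting: common zeros = {(2, 3)}, so the count is 1.
Comparison with the Bézout bound: 1 ≤ 1 = deg(f)·deg(g), as expected for curves with no common component (the bound is attained).


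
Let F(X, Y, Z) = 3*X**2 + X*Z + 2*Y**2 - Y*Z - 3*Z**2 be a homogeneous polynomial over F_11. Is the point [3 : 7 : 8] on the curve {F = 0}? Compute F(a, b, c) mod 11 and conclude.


F(3,7,8) ≡ 0 (mod 11); P is on the curve.

Evaluate F(3, 7, 8) term-by-term (mod 11).
  3*X**2 ↦ 3·9·1·1 = 27
  X*Z ↦ 1·3·1·8 = 24
  2*Y**2 ↦ 2·1·49·1 = 98
  -Y*Z ↦ -1·1·7·8 = -56
  -3*Z**2 ↦ -3·1·1·64 = -192
Sum: F(3, 7, 8) = (27) + (24) + (98) + (-56) + (-192) = -99.
Reducing mod 11: -99 ≡ 0 (mod 11).
Since F(a, b, c) ≡ 0 (mod 11), P lies on the curve.


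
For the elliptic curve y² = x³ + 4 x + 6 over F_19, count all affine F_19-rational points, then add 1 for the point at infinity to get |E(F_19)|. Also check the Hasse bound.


Affine points = {(0, 5), (0, 14), (1, 7), (1, 12), (3, 8), (3, 11), (7, 4), (7, 15), (9, 7), (9, 12), (10, 1), (10, 18), (16, 9), (16, 10), (17, 3), (17, 16), (18, 1), (18, 18)}; affine count = 18; |E(F_19)| = 19.

Discriminant check: Δ ∝ 4a³ + 27b² = 4·4³ + 27·6² = 4·64 + 27·36 ≡ 12 (mod 19). Nonzero ⇒ E is nonsingular.
For each x ∈ F_19, compute rhs = x³ + 4·x + 6 mod 19, then count y ∈ F_19 with y² ≡ rhs.
  x = 0: rhs = 6, matching y values: 5, 14 (2 points).
  x = 1: rhs = 11, matching y values: 7, 12 (2 points).
  x = 2: rhs = 3, matching y values: none (0 points).
  x = 3: rhs = 7, matching y values: 8, 11 (2 points).
  x = 4: rhs = 10, matching y values: none (0 points).
  x = 5: rhs = 18, matching y values: none (0 points).
  x = 6: rhs = 18, matching y values: none (0 points).
  x = 7: rhs = 16, matching y values: 4, 15 (2 points).
  x = 8: rhs = 18, matching y values: none (0 points).
  x = 9: rhs = 11, matching y values: 7, 12 (2 points).
  x = 10: rhs = 1, matching y values: 1, 18 (2 points).
  x = 11: rhs = 13, matching y values: none (0 points).
  x = 12: rhs = 15, matching y values: none (0 points).
  x = 13: rhs = 13, matching y values: none (0 points).
  x = 14: rhs = 13, matching y values: none (0 points).
  x = 15: rhs = 2, matching y values: none (0 points).
  x = 16: rhs = 5, matching y values: 9, 10 (2 points).
  x = 17: rhs = 9, matching y values: 3, 16 (2 points).
  x = 18: rhs = 1, matching y values: 1, 18 (2 points).
Total affine count: 18.
Full point count |E(F_19)| = 18 + 1 = 19.
Hasse bound: |19 − (19+1)| = |-1| = 1 ≤ 2√19 ≈ 8.7178 ✓.


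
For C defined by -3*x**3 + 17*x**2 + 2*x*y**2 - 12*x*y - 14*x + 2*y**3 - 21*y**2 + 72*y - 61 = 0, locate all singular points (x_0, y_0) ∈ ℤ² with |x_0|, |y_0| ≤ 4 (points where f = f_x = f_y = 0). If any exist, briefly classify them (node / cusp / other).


Singular points: {(2, 3)}; classification: node.

Compute partial derivatives:
  f_x = -9*x**2 + 34*x + 2*y**2 - 12*y - 14.
  f_y = 4*x*y - 12*x + 6*y**2 - 42*y + 72.
Scan x_0 ∈ {−4, ..., 4}. For each x_0, f_y(x_0, y) is a polynomial in y; find its integer roots y ∈ {−4, ..., 4}, then test f_x and f at those candidates.
  x = -4: f_y(-4, y) = 6*y**2 - 58*y + 120; vanishes at y ∈ {3}. (-4, 3): f_x = -312 ≠ 0.
  x = -3: f_y(-3, y) = 6*y**2 - 54*y + 108; vanishes at y ∈ {3}. (-3, 3): f_x = -215 ≠ 0.
  x = -2: f_y(-2, y) = 6*y**2 - 50*y + 96; vanishes at y ∈ {3}. (-2, 3): f_x = -136 ≠ 0.
  x = -1: f_y(-1, y) = 6*y**2 - 46*y + 84; vanishes at y ∈ {3}. (-1, 3): f_x = -75 ≠ 0.
  x = 0: f_y(0, y) = 6*y**2 - 42*y + 72; vanishes at y ∈ {3, 4}. (0, 3): f_x = -32 ≠ 0; (0, 4): f_x = -30 ≠ 0.
  x = 1: f_y(1, y) = 6*y**2 - 38*y + 60; vanishes at y ∈ {3}. (1, 3): f_x = -7 ≠ 0.
  x = 2: f_y(2, y) = 6*y**2 - 34*y + 48; vanishes at y ∈ {3}. (2, 3): f_x = 0, f = 0 — SINGULAR.
  x = 3: f_y(3, y) = 6*y**2 - 30*y + 36; vanishes at y ∈ {2, 3}. (3, 2): f_x = -9 ≠ 0; (3, 3): f_x = -11 ≠ 0.
  x = 4: f_y(4, y) = 6*y**2 - 26*y + 24; vanishes at y ∈ {3}. (4, 3): f_x = -40 ≠ 0.
Only singular point on the grid: (2, 3).
Classify: substitute x = 2 + u, y = 3 + v and expand: f = -3*u**3 - u**2 + 2*u*v**2 + 2*v**3 + v**2.
No constant or linear terms (consistent with a singular point). Quadratic part: -u**2 + v**2. Cubic part: -3*u**3 + 2*u*v**2 + 2*v**3.
The quadratic part v**2 - u**2 = (v − u)(v + u) splits into two distinct linear factors, so there are two distinct tangent lines y − 3 = ±(x − 2) — this is a node (ordinary double point).
Classification: node.


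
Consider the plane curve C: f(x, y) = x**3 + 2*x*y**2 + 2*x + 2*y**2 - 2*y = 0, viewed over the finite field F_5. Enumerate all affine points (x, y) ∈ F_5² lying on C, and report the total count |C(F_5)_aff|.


Affine F_5-points: {(0, 0), (0, 1), (1, 1), (1, 2), (2, 3), (2, 4), (4, 1)}; count = 7.

For each of the 25 pairs (x, y) ∈ F_5², evaluate f(x, y) mod 5. Record the zeros.
  x = 0: [0↦0, 1↦0, 2↦4, 3↦2, 4↦4]  zeros at y ∈ {0, 1}
  x = 1: [0↦3, 1↦0, 2↦0, 3↦3, 4↦4]  zeros at y ∈ {1, 2}
  x = 2: [0↦2, 1↦1, 2↦2, 3↦0, 4↦0]  zeros at y ∈ {3, 4}
  x = 3: [0↦3, 1↦4, 2↦1, 3↦4, 4↦3]  zeros at y ∈ ∅
  x = 4: [0↦2, 1↦0, 2↦3, 3↦1, 4↦4]  zeros at y ∈ {1}
Collecting zeros: affine points = {(0, 0), (0, 1), (1, 1), (1, 2), (2, 3), (2, 4), (4, 1)}.
Total count |C(F_5)_aff| = 7.


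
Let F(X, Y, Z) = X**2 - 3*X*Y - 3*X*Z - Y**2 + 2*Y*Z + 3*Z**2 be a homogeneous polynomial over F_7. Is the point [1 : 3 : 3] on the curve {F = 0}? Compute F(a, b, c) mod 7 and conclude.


F(1,3,3) ≡ 5 (mod 7); P is NOT on the curve.

Evaluate F(1, 3, 3) term-by-term (mod 7).
  X**2 ↦ 1·1·1·1 = 1
  -3*X*Y ↦ -3·1·3·1 = -9
  -3*X*Z ↦ -3·1·1·3 = -9
  -Y**2 ↦ -1·1·9·1 = -9
  2*Y*Z ↦ 2·1·3·3 = 18
  3*Z**2 ↦ 3·1·1·9 = 27
Sum: F(1, 3, 3) = (1) + (-9) + (-9) + (-9) + (18) + (27) = 19.
Reducing mod 7: 19 ≡ 5 (mod 7).
Since F(a, b, c) ≡ 5 ≠ 0 (mod 7), P does NOT lie on the curve.


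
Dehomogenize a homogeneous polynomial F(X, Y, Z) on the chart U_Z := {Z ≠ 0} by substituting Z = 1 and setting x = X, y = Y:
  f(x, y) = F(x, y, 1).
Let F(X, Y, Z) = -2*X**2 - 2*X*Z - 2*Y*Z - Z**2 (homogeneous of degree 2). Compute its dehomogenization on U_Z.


f(x, y) = -2*x**2 - 2*x - 2*y - 1

On U_Z we set Z = 1. Each monomial c·X^i·Y^j·Z^k in F becomes c·x^i·y^j·1^k = c·x^i·y^j.
Substituting Z = 1: F(X, Y, 1) = -2*x**2 - 2*x - 2*y - 1.
Note: deg(f) ≤ deg(F) = 2; strict inequality happens when F is divisible by Z (lost terms).


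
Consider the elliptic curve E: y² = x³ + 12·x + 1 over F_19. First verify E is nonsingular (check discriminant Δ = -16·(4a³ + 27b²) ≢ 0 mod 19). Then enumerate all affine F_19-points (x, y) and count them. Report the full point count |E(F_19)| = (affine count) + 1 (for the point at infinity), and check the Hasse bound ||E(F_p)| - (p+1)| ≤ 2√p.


Affine points = {(0, 1), (0, 18), (3, 8), (3, 11), (6, 2), (6, 17), (8, 1), (8, 18), (10, 0), (11, 1), (11, 18), (12, 7), (12, 12), (13, 6), (13, 13), (14, 5), (14, 14), (17, 8), (17, 11), (18, 8), (18, 11)}; affine count = 21; |E(F_19)| = 22.

Discriminant check: Δ ∝ 4a³ + 27b² = 4·12³ + 27·1² = 4·1728 + 27·1 ≡ 4 (mod 19). Nonzero ⇒ E is nonsingular.
For each x ∈ F_19, compute rhs = x³ + 12·x + 1 mod 19, then count y ∈ F_19 with y² ≡ rhs.
  x = 0: rhs = 1, matching y values: 1, 18 (2 points).
  x = 1: rhs = 14, matching y values: none (0 points).
  x = 2: rhs = 14, matching y values: none (0 points).
  x = 3: rhs = 7, matching y values: 8, 11 (2 points).
  x = 4: rhs = 18, matching y values: none (0 points).
  x = 5: rhs = 15, matching y values: none (0 points).
  x = 6: rhs = 4, matching y values: 2, 17 (2 points).
  x = 7: rhs = 10, matching y values: none (0 points).
  x = 8: rhs = 1, matching y values: 1, 18 (2 points).
  x = 9: rhs = 2, matching y values: none (0 points).
  x = 10: rhs = 0, matching y values: 0 (1 points).
  x = 11: rhs = 1, matching y values: 1, 18 (2 points).
  x = 12: rhs = 11, matching y values: 7, 12 (2 points).
  x = 13: rhs = 17, matching y values: 6, 13 (2 points).
  x = 14: rhs = 6, matching y values: 5, 14 (2 points).
  x = 15: rhs = 3, matching y values: none (0 points).
  x = 16: rhs = 14, matching y values: none (0 points).
  x = 17: rhs = 7, matching y values: 8, 11 (2 points).
  x = 18: rhs = 7, matching y values: 8, 11 (2 points).
Total affine count: 21.
Full point count |E(F_19)| = 21 + 1 = 22.
Hasse bound: |22 − (19+1)| = |2| = 2 ≤ 2√19 ≈ 8.7178 ✓.


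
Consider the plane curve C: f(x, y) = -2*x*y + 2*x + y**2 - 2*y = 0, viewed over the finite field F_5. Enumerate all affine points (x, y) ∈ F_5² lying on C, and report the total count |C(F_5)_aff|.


Affine F_5-points: {(0, 0), (0, 2), (2, 3), (3, 4)}; count = 4.

For each of the 25 pairs (x, y) ∈ F_5², evaluate f(x, y) mod 5. Record the zeros.
  x = 0: [0↦0, 1↦4, 2↦0, 3↦3, 4↦3]  zeros at y ∈ {0, 2}
  x = 1: [0↦2, 1↦4, 2↦3, 3↦4, 4↦2]  zeros at y ∈ ∅
  x = 2: [0↦4, 1↦4, 2↦1, 3↦0, 4↦1]  zeros at y ∈ {3}
  x = 3: [0↦1, 1↦4, 2↦4, 3↦1, 4↦0]  zeros at y ∈ {4}
  x = 4: [0↦3, 1↦4, 2↦2, 3↦2, 4↦4]  zeros at y ∈ ∅
Collecting zeros: affine points = {(0, 0), (0, 2), (2, 3), (3, 4)}.
Total count |C(F_5)_aff| = 4.


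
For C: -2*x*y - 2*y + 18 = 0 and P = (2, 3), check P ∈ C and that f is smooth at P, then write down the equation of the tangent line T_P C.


Tangent line at P: -6*x - 6*y + 30 = 0.

Step 1: f(2, 3) = 0, so P lies on C.
Step 2: partial derivatives
  f_x(x, y) = -2*y, f_y(x, y) = -2*x - 2.
  f_x(P) = -6, f_y(P) = -6 (gradient nonzero, so P is smooth).
Step 3: tangent line at P: -6·(x − 2) + -6·(y − 3) = 0.
Expanding: -6*x - 6*y + 30 = 0.


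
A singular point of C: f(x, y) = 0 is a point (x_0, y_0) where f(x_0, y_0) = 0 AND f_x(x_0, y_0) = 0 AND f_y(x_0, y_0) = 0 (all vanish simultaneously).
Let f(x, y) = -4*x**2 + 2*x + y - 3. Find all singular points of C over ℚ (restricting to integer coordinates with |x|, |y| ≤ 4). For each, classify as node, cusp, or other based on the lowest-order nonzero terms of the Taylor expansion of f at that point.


No singular points in the scanned grid; C is smooth there.

Compute partial derivatives:
  f_x = 2 - 8*x.
  f_y = 1.
f_y = 1 is a nonzero constant, so f_y never vanishes: no point (x, y) can satisfy f = f_x = f_y = 0. In particular no (x, y) ∈ {−4, ..., 4}² is singular; the curve is smooth.


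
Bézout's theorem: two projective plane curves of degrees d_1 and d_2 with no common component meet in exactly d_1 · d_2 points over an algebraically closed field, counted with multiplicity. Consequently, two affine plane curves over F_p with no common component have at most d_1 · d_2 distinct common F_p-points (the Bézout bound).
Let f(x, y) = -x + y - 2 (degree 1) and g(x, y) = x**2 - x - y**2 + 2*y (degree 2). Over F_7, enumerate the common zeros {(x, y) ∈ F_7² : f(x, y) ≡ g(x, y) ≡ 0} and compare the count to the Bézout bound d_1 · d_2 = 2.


Common zeros: {(0, 2)}; count = 1; Bézout bound = 2.

deg(f) = 1, deg(g) = 2, so Bézout bound = 2.
Scan x ∈ F_7. For each x, list the y ∈ F_7 with f(x, y) ≡ 0 and those with g(x, y) ≡ 0 (mod 7); the common zeros in that column are the intersection.
  x = 0: f ≡ 0 at y ∈ {2}; g ≡ 0 at y ∈ {0, 2}; common: {2}.
  x = 1: f ≡ 0 at y ∈ {3}; g ≡ 0 at y ∈ {0, 2}; common: ∅.
  x = 2: f ≡ 0 at y ∈ {4}; g ≡ 0 at y ∈ ∅; common: ∅.
  x = 3: f ≡ 0 at y ∈ {5}; g ≡ 0 at y ∈ {1}; common: ∅.
  x = 4: f ≡ 0 at y ∈ {6}; g ≡ 0 at y ∈ ∅; common: ∅.
  x = 5: f ≡ 0 at y ∈ {0}; g ≡ 0 at y ∈ {1}; common: ∅.
  x = 6: f ≡ 0 at y ∈ {1}; g ≡ 0 at y ∈ ∅; common: ∅.
Collecting: common zeros = {(0, 2)}, so the count is 1.
Comparison with the Bézout bound: 1 ≤ 2 = deg(f)·deg(g), as expected for curves with no common component (the affine F_7-count falls short of the bound because intersections may lie at infinity, over extension fields, or carry multiplicity).


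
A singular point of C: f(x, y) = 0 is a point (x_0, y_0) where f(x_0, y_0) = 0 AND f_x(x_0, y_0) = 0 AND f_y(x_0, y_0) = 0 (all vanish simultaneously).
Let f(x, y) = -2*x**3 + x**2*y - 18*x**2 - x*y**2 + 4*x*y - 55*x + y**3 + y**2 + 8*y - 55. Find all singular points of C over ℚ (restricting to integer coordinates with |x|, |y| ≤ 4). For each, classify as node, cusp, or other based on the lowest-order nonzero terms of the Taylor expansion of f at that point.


Singular points: {(-3, -1)}; classification: node.

Compute partial derivatives:
  f_x = -6*x**2 + 2*x*y - 36*x - y**2 + 4*y - 55.
  f_y = x**2 - 2*x*y + 4*x + 3*y**2 + 2*y + 8.
Scan x_0 ∈ {−4, ..., 4}. For each x_0, f_y(x_0, y) is a polynomial in y; find its integer roots y ∈ {−4, ..., 4}, then test f_x and f at those candidates.
  x = -4: f_y(-4, y) = 3*y**2 + 10*y + 8; vanishes at y ∈ {-2}. (-4, -2): f_x = -3 ≠ 0.
  x = -3: f_y(-3, y) = 3*y**2 + 8*y + 5; vanishes at y ∈ {-1}. (-3, -1): f_x = 0, f = 0 — SINGULAR.
  x = -2: f_y(-2, y) = 3*y**2 + 6*y + 4; no integer root y with |y| ≤ 4.
  x = -1: f_y(-1, y) = 3*y**2 + 4*y + 5; no integer root y with |y| ≤ 4.
  x = 0: f_y(0, y) = 3*y**2 + 2*y + 8; no integer root y with |y| ≤ 4.
  x = 1: f_y(1, y) = 3*y**2 + 13; no integer root y with |y| ≤ 4.
  x = 2: f_y(2, y) = 3*y**2 - 2*y + 20; no integer root y with |y| ≤ 4.
  x = 3: f_y(3, y) = 3*y**2 - 4*y + 29; no integer root y with |y| ≤ 4.
  x = 4: f_y(4, y) = 3*y**2 - 6*y + 40; no integer root y with |y| ≤ 4.
Only singular point on the grid: (-3, -1).
Classify: substitute x = -3 + u, y = -1 + v and expand: f = -2*u**3 + u**2*v - u**2 - u*v**2 + v**3 + v**2.
No constant or linear terms (consistent with a singular point). Quadratic part: -u**2 + v**2. Cubic part: -2*u**3 + u**2*v - u*v**2 + v**3.
The quadratic part v**2 - u**2 = (v − u)(v + u) splits into two distinct linear factors, so there are two distinct tangent lines y − -1 = ±(x − -3) — this is a node (ordinary double point).
Classification: node.


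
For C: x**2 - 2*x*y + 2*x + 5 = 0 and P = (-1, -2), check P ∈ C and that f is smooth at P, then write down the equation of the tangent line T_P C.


Tangent line at P: 4*x + 2*y + 8 = 0.

Step 1: f(-1, -2) = 0, so P lies on C.
Step 2: partial derivatives
  f_x(x, y) = 2*x - 2*y + 2, f_y(x, y) = -2*x.
  f_x(P) = 4, f_y(P) = 2 (gradient nonzero, so P is smooth).
Step 3: tangent line at P: 4·(x − -1) + 2·(y − -2) = 0.
Expanding: 4*x + 2*y + 8 = 0.


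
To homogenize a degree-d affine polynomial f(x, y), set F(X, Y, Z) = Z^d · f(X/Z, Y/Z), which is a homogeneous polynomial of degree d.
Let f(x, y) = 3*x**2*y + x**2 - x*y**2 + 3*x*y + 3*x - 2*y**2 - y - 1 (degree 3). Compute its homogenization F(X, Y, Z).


F(X, Y, Z) = 3*X**2*Y + X**2*Z - X*Y**2 + 3*X*Y*Z + 3*X*Z**2 - 2*Y**2*Z - Y*Z**2 - Z**3

deg(f) = 3.
Substitute x = X/Z, y = Y/Z into f, then multiply by Z^3.
  monomial 3·x^2·y^1 ↦ 3·X^2·Y^1·Z^0.
  monomial 1·x^2·y^0 ↦ 1·X^2·Y^0·Z^1.
  monomial -1·x^1·y^2 ↦ -1·X^1·Y^2·Z^0.
  monomial 3·x^1·y^1 ↦ 3·X^1·Y^1·Z^1.
  monomial 3·x^1·y^0 ↦ 3·X^1·Y^0·Z^2.
  monomial -2·x^0·y^2 ↦ -2·X^0·Y^2·Z^1.
  monomial -1·x^0·y^1 ↦ -1·X^0·Y^1·Z^2.
  monomial -1·x^0·y^0 ↦ -1·X^0·Y^0·Z^3.
Collecting: F(X, Y, Z) = 3*X**2*Y + X**2*Z - X*Y**2 + 3*X*Y*Z + 3*X*Z**2 - 2*Y**2*Z - Y*Z**2 - Z**3.


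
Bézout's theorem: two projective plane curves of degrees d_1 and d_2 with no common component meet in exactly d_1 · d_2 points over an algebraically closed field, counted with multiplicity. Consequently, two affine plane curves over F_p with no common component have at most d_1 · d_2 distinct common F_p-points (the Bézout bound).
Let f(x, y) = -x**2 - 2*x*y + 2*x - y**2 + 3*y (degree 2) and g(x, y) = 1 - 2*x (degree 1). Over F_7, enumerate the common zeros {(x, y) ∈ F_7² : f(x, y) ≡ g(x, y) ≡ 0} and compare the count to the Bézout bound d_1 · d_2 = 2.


Common zeros: {(4, 1)}; count = 1; Bézout bound = 2.

deg(f) = 2, deg(g) = 1, so Bézout bound = 2.
Scan x ∈ F_7. For each x, list the y ∈ F_7 with f(x, y) ≡ 0 and those with g(x, y) ≡ 0 (mod 7); the common zeros in that column are the intersection.
  x = 0: f ≡ 0 at y ∈ {0, 3}; g ≡ 0 at y ∈ ∅; common: ∅.
  x = 1: f ≡ 0 at y ∈ ∅; g ≡ 0 at y ∈ ∅; common: ∅.
  x = 2: f ≡ 0 at y ∈ {0, 6}; g ≡ 0 at y ∈ ∅; common: ∅.
  x = 3: f ≡ 0 at y ∈ {1, 3}; g ≡ 0 at y ∈ ∅; common: ∅.
  x = 4: f ≡ 0 at y ∈ {1}; g ≡ 0 at y ∈ {0, 1, 2, 3, 4, 5, 6}; common: {1}.
  x = 5: f ≡ 0 at y ∈ ∅; g ≡ 0 at y ∈ ∅; common: ∅.
  x = 6: f ≡ 0 at y ∈ ∅; g ≡ 0 at y ∈ ∅; common: ∅.
Collecting: common zeros = {(4, 1)}, so the count is 1.
Comparison with the Bézout bound: 1 ≤ 2 = deg(f)·deg(g), as expected for curves with no common component (the affine F_7-count falls short of the bound because intersections may lie at infinity, over extension fields, or carry multiplicity).


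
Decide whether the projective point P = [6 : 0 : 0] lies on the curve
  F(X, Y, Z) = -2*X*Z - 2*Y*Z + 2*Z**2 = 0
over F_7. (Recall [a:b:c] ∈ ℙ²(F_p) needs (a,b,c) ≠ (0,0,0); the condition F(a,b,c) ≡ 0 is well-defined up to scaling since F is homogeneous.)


F(6,0,0) ≡ 0 (mod 7); P is on the curve.

Evaluate F(6, 0, 0) term-by-term (mod 7).
  -2*X*Z ↦ -2·6·1·0 = 0
  -2*Y*Z ↦ -2·1·0·0 = 0
  2*Z**2 ↦ 2·1·1·0 = 0
Sum: F(6, 0, 0) = (0) + (0) + (0) = 0.
Reducing mod 7: 0 ≡ 0 (mod 7).
Since F(a, b, c) ≡ 0 (mod 7), P lies on the curve.


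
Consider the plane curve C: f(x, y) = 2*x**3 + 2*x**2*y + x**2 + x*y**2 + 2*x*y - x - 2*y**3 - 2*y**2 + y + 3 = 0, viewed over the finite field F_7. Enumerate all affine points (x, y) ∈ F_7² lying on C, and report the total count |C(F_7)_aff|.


Affine F_7-points: {(0, 1), (1, 1), (1, 4), (1, 5), (2, 0), (3, 0), (4, 2), (5, 0), (5, 6)}; count = 9.

For each of the 49 pairs (x, y) ∈ F_7², evaluate f(x, y) mod 7. Record the zeros.
  x = 0: [0↦3, 1↦0, 2↦2, 3↦4, 4↦1, 5↦2, 6↦2]  zeros at y ∈ {1}
  x = 1: [0↦5, 1↦0, 2↦2, 3↦6, 4↦0, 5↦0, 6↦1]  zeros at y ∈ {1, 4, 5}
  x = 2: [0↦0, 1↦4, 2↦3, 3↦6, 4↦1, 5↦4, 6↦3]  zeros at y ∈ {0}
  x = 3: [0↦0, 1↦3, 2↦3, 3↦2, 4↦2, 5↦5, 6↦6]  zeros at y ∈ {0}
  x = 4: [0↦3, 1↦2, 2↦0, 3↦6, 4↦1, 5↦1, 6↦1]  zeros at y ∈ {2}
  x = 5: [0↦0, 1↦6, 2↦6, 3↦2, 4↦3, 5↦4, 6↦0]  zeros at y ∈ {0, 6}
  x = 6: [0↦3, 1↦6, 2↦5, 3↦2, 4↦6, 5↦5, 6↦1]  zeros at y ∈ ∅
Collecting zeros: affine points = {(0, 1), (1, 1), (1, 4), (1, 5), (2, 0), (3, 0), (4, 2), (5, 0), (5, 6)}.
Total count |C(F_7)_aff| = 9.


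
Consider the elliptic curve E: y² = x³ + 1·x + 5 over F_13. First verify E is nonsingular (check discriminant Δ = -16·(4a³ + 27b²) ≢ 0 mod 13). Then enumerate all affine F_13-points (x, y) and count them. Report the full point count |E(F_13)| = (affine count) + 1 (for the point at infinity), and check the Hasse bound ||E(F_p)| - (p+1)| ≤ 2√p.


Affine points = {(3, 3), (3, 10), (7, 2), (7, 11), (10, 1), (10, 12), (12, 4), (12, 9)}; affine count = 8; |E(F_13)| = 9.

Discriminant check: Δ ∝ 4a³ + 27b² = 4·1³ + 27·5² = 4·1 + 27·25 ≡ 3 (mod 13). Nonzero ⇒ E is nonsingular.
For each x ∈ F_13, compute rhs = x³ + 1·x + 5 mod 13, then count y ∈ F_13 with y² ≡ rhs.
  x = 0: rhs = 5, matching y values: none (0 points).
  x = 1: rhs = 7, matching y values: none (0 points).
  x = 2: rhs = 2, matching y values: none (0 points).
  x = 3: rhs = 9, matching y values: 3, 10 (2 points).
  x = 4: rhs = 8, matching y values: none (0 points).
  x = 5: rhs = 5, matching y values: none (0 points).
  x = 6: rhs = 6, matching y values: none (0 points).
  x = 7: rhs = 4, matching y values: 2, 11 (2 points).
  x = 8: rhs = 5, matching y values: none (0 points).
  x = 9: rhs = 2, matching y values: none (0 points).
  x = 10: rhs = 1, matching y values: 1, 12 (2 points).
  x = 11: rhs = 8, matching y values: none (0 points).
  x = 12: rhs = 3, matching y values: 4, 9 (2 points).
Total affine count: 8.
Full point count |E(F_13)| = 8 + 1 = 9.
Hasse bound: |9 − (13+1)| = |-5| = 5 ≤ 2√13 ≈ 7.2111 ✓.


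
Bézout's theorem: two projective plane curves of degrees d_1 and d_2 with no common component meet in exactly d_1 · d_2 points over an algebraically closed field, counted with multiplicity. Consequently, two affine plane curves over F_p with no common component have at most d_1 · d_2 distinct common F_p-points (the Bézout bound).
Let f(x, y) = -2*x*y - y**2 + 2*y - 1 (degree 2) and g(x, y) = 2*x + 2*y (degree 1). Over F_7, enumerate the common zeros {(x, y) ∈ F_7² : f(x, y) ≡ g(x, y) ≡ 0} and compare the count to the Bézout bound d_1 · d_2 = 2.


Common zeros: {(4, 3), (5, 2)}; count = 2; Bézout bound = 2.

deg(f) = 2, deg(g) = 1, so Bézout bound = 2.
Scan x ∈ F_7. For each x, list the y ∈ F_7 with f(x, y) ≡ 0 and those with g(x, y) ≡ 0 (mod 7); the common zeros in that column are the intersection.
  x = 0: f ≡ 0 at y ∈ {1}; g ≡ 0 at y ∈ {0}; common: ∅.
  x = 1: f ≡ 0 at y ∈ ∅; g ≡ 0 at y ∈ {6}; common: ∅.
  x = 2: f ≡ 0 at y ∈ {6}; g ≡ 0 at y ∈ {5}; common: ∅.
  x = 3: f ≡ 0 at y ∈ ∅; g ≡ 0 at y ∈ {4}; common: ∅.
  x = 4: f ≡ 0 at y ∈ {3, 5}; g ≡ 0 at y ∈ {3}; common: {3}.
  x = 5: f ≡ 0 at y ∈ {2, 4}; g ≡ 0 at y ∈ {2}; common: {2}.
  x = 6: f ≡ 0 at y ∈ ∅; g ≡ 0 at y ∈ {1}; common: ∅.
Collecting: common zeros = {(4, 3), (5, 2)}, so the count is 2.
Comparison with the Bézout bound: 2 ≤ 2 = deg(f)·deg(g), as expected for curves with no common component (the bound is attained).


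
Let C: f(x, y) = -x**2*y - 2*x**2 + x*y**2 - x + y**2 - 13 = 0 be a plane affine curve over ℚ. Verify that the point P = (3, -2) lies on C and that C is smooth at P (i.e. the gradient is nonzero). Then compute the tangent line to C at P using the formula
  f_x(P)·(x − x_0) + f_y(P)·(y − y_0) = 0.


Tangent line at P: 3*x - 25*y - 59 = 0.

Step 1: f(3, -2) = 0, so P lies on C.
Step 2: partial derivatives
  f_x(x, y) = -2*x*y - 4*x + y**2 - 1, f_y(x, y) = -x**2 + 2*x*y + 2*y.
  f_x(P) = 3, f_y(P) = -25 (gradient nonzero, so P is smooth).
Step 3: tangent line at P: 3·(x − 3) + -25·(y − -2) = 0.
Expanding: 3*x - 25*y - 59 = 0.


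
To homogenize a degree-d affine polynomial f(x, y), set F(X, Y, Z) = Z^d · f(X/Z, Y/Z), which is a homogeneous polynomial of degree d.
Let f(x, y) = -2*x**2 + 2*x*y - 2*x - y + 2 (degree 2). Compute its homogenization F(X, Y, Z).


F(X, Y, Z) = -2*X**2 + 2*X*Y - 2*X*Z - Y*Z + 2*Z**2

deg(f) = 2.
Substitute x = X/Z, y = Y/Z into f, then multiply by Z^2.
  monomial -2·x^2·y^0 ↦ -2·X^2·Y^0·Z^0.
  monomial 2·x^1·y^1 ↦ 2·X^1·Y^1·Z^0.
  monomial -2·x^1·y^0 ↦ -2·X^1·Y^0·Z^1.
  monomial -1·x^0·y^1 ↦ -1·X^0·Y^1·Z^1.
  monomial 2·x^0·y^0 ↦ 2·X^0·Y^0·Z^2.
Collecting: F(X, Y, Z) = -2*X**2 + 2*X*Y - 2*X*Z - Y*Z + 2*Z**2.


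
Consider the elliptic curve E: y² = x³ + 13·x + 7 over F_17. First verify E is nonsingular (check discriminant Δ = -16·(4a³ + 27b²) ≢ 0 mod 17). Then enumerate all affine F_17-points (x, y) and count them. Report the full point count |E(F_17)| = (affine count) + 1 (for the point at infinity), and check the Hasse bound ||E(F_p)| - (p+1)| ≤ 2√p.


Affine points = {(1, 2), (1, 15), (4, 2), (4, 15), (7, 4), (7, 13), (10, 7), (10, 10), (11, 6), (11, 11), (12, 2), (12, 15), (14, 3), (14, 14)}; affine count = 14; |E(F_17)| = 15.

Discriminant check: Δ ∝ 4a³ + 27b² = 4·13³ + 27·7² = 4·2197 + 27·49 ≡ 13 (mod 17). Nonzero ⇒ E is nonsingular.
For each x ∈ F_17, compute rhs = x³ + 13·x + 7 mod 17, then count y ∈ F_17 with y² ≡ rhs.
  x = 0: rhs = 7, matching y values: none (0 points).
  x = 1: rhs = 4, matching y values: 2, 15 (2 points).
  x = 2: rhs = 7, matching y values: none (0 points).
  x = 3: rhs = 5, matching y values: none (0 points).
  x = 4: rhs = 4, matching y values: 2, 15 (2 points).
  x = 5: rhs = 10, matching y values: none (0 points).
  x = 6: rhs = 12, matching y values: none (0 points).
  x = 7: rhs = 16, matching y values: 4, 13 (2 points).
  x = 8: rhs = 11, matching y values: none (0 points).
  x = 9: rhs = 3, matching y values: none (0 points).
  x = 10: rhs = 15, matching y values: 7, 10 (2 points).
  x = 11: rhs = 2, matching y values: 6, 11 (2 points).
  x = 12: rhs = 4, matching y values: 2, 15 (2 points).
  x = 13: rhs = 10, matching y values: none (0 points).
  x = 14: rhs = 9, matching y values: 3, 14 (2 points).
  x = 15: rhs = 7, matching y values: none (0 points).
  x = 16: rhs = 10, matching y values: none (0 points).
Total affine count: 14.
Full point count |E(F_17)| = 14 + 1 = 15.
Hasse bound: |15 − (17+1)| = |-3| = 3 ≤ 2√17 ≈ 8.2462 ✓.


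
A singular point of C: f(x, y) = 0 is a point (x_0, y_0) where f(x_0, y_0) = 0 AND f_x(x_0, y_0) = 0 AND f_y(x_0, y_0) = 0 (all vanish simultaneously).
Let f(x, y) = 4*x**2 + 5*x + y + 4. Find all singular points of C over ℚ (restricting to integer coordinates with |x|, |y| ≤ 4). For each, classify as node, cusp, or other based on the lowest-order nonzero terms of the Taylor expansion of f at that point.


No singular points in the scanned grid; C is smooth there.

Compute partial derivatives:
  f_x = 8*x + 5.
  f_y = 1.
f_y = 1 is a nonzero constant, so f_y never vanishes: no point (x, y) can satisfy f = f_x = f_y = 0. In particular no (x, y) ∈ {−4, ..., 4}² is singular; the curve is smooth.


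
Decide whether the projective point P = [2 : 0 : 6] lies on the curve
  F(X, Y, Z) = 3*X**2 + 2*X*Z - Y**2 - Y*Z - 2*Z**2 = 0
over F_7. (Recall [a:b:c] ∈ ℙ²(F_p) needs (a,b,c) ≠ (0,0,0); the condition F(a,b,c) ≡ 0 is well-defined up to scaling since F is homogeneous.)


F(2,0,6) ≡ 6 (mod 7); P is NOT on the curve.

Evaluate F(2, 0, 6) term-by-term (mod 7).
  3*X**2 ↦ 3·4·1·1 = 12
  2*X*Z ↦ 2·2·1·6 = 24
  -Y**2 ↦ -1·1·0·1 = 0
  -Y*Z ↦ -1·1·0·6 = 0
  -2*Z**2 ↦ -2·1·1·36 = -72
Sum: F(2, 0, 6) = (12) + (24) + (0) + (0) + (-72) = -36.
Reducing mod 7: -36 ≡ 6 (mod 7).
Since F(a, b, c) ≡ 6 ≠ 0 (mod 7), P does NOT lie on the curve.


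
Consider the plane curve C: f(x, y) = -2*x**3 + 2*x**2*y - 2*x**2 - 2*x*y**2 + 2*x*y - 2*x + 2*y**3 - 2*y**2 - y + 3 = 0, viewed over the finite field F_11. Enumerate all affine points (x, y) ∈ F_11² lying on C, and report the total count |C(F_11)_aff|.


Affine F_11-points: {(0, 5), (0, 8), (0, 10), (2, 2), (2, 10), (4, 0), (6, 5), (7, 10), (8, 2), (9, 1), (9, 4), (9, 5)}; count = 12.

For each of the 121 pairs (x, y) ∈ F_11², evaluate f(x, y) mod 11. Record the zeros.
  x = 0: [0↦3, 1↦2, 2↦9, 3↦3, 4↦7, 5↦0, 6↦5, 7↦1, 8↦0, 9↦3, 10↦0]  zeros at y ∈ {5, 8, 10}
  x = 1: [0↦8, 1↦9, 2↦3, 3↦2, 4↦7, 5↦8, 6↦6, 7↦2, 8↦8, 9↦3, 10↦10]  zeros at y ∈ ∅
  x = 2: [0↦8, 1↦4, 2↦0, 3↦8, 4↦7, 5↦9, 6↦4, 7↦4, 8↦10, 9↦1, 10↦0]  zeros at y ∈ {2, 10}
  x = 3: [0↦2, 1↦8, 2↦10, 3↦9, 4↦6, 5↦2, 6↦9, 7↦6, 8↦5, 9↦7, 10↦2]  zeros at y ∈ ∅
  x = 4: [0↦0, 1↦9, 2↦10, 3↦4, 4↦3, 5↦8, 6↦9, 7↦7, 8↦3, 9↦9, 10↦4]  zeros at y ∈ {0}
  x = 5: [0↦1, 1↦6, 2↦10, 3↦3, 4↦8, 5↦4, 6↦3, 7↦6, 8↦3, 9↦6, 10↦5]  zeros at y ∈ ∅
  x = 6: [0↦4, 1↦9, 2↦9, 3↦5, 4↦9, 5↦0, 6↦1, 7↦2, 8↦4, 9↦8, 10↦4]  zeros at y ∈ {5}
  x = 7: [0↦8, 1↦6, 2↦6, 3↦9, 4↦5, 5↦6, 6↦2, 7↦5, 8↦5, 9↦3, 10↦0]  zeros at y ∈ {10}
  x = 8: [0↦1, 1↦7, 2↦0, 3↦3, 4↦6, 5↦10, 6↦5, 7↦3, 8↦5, 9↦1, 10↦3]  zeros at y ∈ {2}
  x = 9: [0↦4, 1↦0, 2↦1, 3↦8, 4↦0, 5↦0, 6↦9, 7↦6, 8↦3, 9↦1, 10↦1]  zeros at y ∈ {1, 4, 5}
  x = 10: [0↦5, 1↦6, 2↦8, 3↦1, 4↦8, 5↦8, 6↦2, 7↦2, 8↦9, 9↦2, 10↦4]  zeros at y ∈ ∅
Collecting zeros: affine points = {(0, 5), (0, 8), (0, 10), (2, 2), (2, 10), (4, 0), (6, 5), (7, 10), (8, 2), (9, 1), (9, 4), (9, 5)}.
Total count |C(F_11)_aff| = 12.


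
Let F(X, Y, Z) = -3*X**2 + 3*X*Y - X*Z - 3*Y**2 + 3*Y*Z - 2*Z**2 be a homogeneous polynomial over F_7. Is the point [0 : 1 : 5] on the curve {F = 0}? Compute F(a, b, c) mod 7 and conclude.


F(0,1,5) ≡ 4 (mod 7); P is NOT on the curve.

Evaluate F(0, 1, 5) term-by-term (mod 7).
  -3*X**2 ↦ -3·0·1·1 = 0
  3*X*Y ↦ 3·0·1·1 = 0
  -X*Z ↦ -1·0·1·5 = 0
  -3*Y**2 ↦ -3·1·1·1 = -3
  3*Y*Z ↦ 3·1·1·5 = 15
  -2*Z**2 ↦ -2·1·1·25 = -50
Sum: F(0, 1, 5) = (0) + (0) + (0) + (-3) + (15) + (-50) = -38.
Reducing mod 7: -38 ≡ 4 (mod 7).
Since F(a, b, c) ≡ 4 ≠ 0 (mod 7), P does NOT lie on the curve.


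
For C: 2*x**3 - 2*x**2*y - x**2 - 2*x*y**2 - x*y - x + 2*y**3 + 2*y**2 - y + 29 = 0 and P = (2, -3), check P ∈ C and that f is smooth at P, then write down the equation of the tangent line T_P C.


Tangent line at P: 28*x + 55*y + 109 = 0.

Step 1: f(2, -3) = 0, so P lies on C.
Step 2: partial derivatives
  f_x(x, y) = 6*x**2 - 4*x*y - 2*x - 2*y**2 - y - 1, f_y(x, y) = -2*x**2 - 4*x*y - x + 6*y**2 + 4*y - 1.
  f_x(P) = 28, f_y(P) = 55 (gradient nonzero, so P is smooth).
Step 3: tangent line at P: 28·(x − 2) + 55·(y − -3) = 0.
Expanding: 28*x + 55*y + 109 = 0.


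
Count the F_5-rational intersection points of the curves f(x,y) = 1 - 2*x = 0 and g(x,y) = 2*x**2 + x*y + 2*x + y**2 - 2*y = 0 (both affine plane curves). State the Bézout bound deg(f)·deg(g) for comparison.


Common zeros: {(3, 2)}; count = 1; Bézout bound = 2.

deg(f) = 1, deg(g) = 2, so Bézout bound = 2.
Scan x ∈ F_5. For each x, list the y ∈ F_5 with f(x, y) ≡ 0 and those with g(x, y) ≡ 0 (mod 5); the common zeros in that column are the intersection.
  x = 0: f ≡ 0 at y ∈ ∅; g ≡ 0 at y ∈ {0, 2}; common: ∅.
  x = 1: f ≡ 0 at y ∈ ∅; g ≡ 0 at y ∈ {3}; common: ∅.
  x = 2: f ≡ 0 at y ∈ ∅; g ≡ 0 at y ∈ ∅; common: ∅.
  x = 3: f ≡ 0 at y ∈ {0, 1, 2, 3, 4}; g ≡ 0 at y ∈ {2}; common: {2}.
  x = 4: f ≡ 0 at y ∈ ∅; g ≡ 0 at y ∈ {0, 3}; common: ∅.
Collecting: common zeros = {(3, 2)}, so the count is 1.
Comparison with the Bézout bound: 1 ≤ 2 = deg(f)·deg(g), as expected for curves with no common component (the affine F_5-count falls short of the bound because intersections may lie at infinity, over extension fields, or carry multiplicity).


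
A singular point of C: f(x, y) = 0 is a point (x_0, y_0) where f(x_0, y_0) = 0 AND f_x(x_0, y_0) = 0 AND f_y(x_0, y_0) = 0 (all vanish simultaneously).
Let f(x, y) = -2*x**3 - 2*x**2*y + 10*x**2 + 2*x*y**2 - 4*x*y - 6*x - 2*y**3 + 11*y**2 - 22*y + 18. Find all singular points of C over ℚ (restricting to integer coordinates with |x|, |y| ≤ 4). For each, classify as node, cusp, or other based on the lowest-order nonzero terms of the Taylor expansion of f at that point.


Singular points: {(1, 2)}; classification: cusp.

Compute partial derivatives:
  f_x = -6*x**2 - 4*x*y + 20*x + 2*y**2 - 4*y - 6.
  f_y = -2*x**2 + 4*x*y - 4*x - 6*y**2 + 22*y - 22.
Scan x_0 ∈ {−4, ..., 4}. For each x_0, f_y(x_0, y) is a polynomial in y; find its integer roots y ∈ {−4, ..., 4}, then test f_x and f at those candidates.
  x = -4: f_y(-4, y) = -6*y**2 + 6*y - 38; no integer root y with |y| ≤ 4.
  x = -3: f_y(-3, y) = -6*y**2 + 10*y - 28; no integer root y with |y| ≤ 4.
  x = -2: f_y(-2, y) = -6*y**2 + 14*y - 22; no integer root y with |y| ≤ 4.
  x = -1: f_y(-1, y) = -6*y**2 + 18*y - 20; no integer root y with |y| ≤ 4.
  x = 0: f_y(0, y) = -6*y**2 + 22*y - 22; no integer root y with |y| ≤ 4.
  x = 1: f_y(1, y) = -6*y**2 + 26*y - 28; vanishes at y ∈ {2}. (1, 2): f_x = 0, f = 0 — SINGULAR.
  x = 2: f_y(2, y) = -6*y**2 + 30*y - 38; no integer root y with |y| ≤ 4.
  x = 3: f_y(3, y) = -6*y**2 + 34*y - 52; no integer root y with |y| ≤ 4.
  x = 4: f_y(4, y) = -6*y**2 + 38*y - 70; no integer root y with |y| ≤ 4.
Only singular point on the grid: (1, 2).
Classify: substitute x = 1 + u, y = 2 + v and expand: f = -2*u**3 - 2*u**2*v + 2*u*v**2 - 2*v**3 + v**2.
No constant or linear terms (consistent with a singular point). Quadratic part: v**2. Cubic part: -2*u**3 - 2*u**2*v + 2*u*v**2 - 2*v**3.
The quadratic part v**2 is a perfect square, so there is a single (double) tangent line v = 0, i.e. y = 2. Restricting the cubic part to that line (v = 0) leaves -2*u**3 ≠ 0, so f is not divisible by v and the branch is v² ≈ 2*u**3 to lowest order — this is a cusp.
Classification: cusp.
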